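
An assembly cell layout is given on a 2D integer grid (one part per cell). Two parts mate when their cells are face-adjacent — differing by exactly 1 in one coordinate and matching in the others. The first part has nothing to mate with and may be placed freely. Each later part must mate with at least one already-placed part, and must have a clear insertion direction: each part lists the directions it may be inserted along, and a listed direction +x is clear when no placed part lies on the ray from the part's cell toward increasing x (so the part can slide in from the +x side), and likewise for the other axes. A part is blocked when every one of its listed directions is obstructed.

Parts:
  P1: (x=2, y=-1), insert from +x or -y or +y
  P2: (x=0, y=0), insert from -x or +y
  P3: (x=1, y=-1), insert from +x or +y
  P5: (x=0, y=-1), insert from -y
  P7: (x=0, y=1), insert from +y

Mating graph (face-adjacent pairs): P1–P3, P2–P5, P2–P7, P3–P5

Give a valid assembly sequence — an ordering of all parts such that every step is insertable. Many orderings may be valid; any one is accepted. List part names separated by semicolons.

P1; P3; P5; P2; P7

1. P1@(2, -1) [+x clear] — {P1}
2. P3@(1, -1) [+y clear] — {P1, P3}
3. P5@(0, -1) [-y clear] — {P1, P3, P5}
4. P2@(0, 0) [-x clear] — {P1, P2, P3, P5}
5. P7@(0, 1) [+y clear] — {P1, P2, P3, P5, P7}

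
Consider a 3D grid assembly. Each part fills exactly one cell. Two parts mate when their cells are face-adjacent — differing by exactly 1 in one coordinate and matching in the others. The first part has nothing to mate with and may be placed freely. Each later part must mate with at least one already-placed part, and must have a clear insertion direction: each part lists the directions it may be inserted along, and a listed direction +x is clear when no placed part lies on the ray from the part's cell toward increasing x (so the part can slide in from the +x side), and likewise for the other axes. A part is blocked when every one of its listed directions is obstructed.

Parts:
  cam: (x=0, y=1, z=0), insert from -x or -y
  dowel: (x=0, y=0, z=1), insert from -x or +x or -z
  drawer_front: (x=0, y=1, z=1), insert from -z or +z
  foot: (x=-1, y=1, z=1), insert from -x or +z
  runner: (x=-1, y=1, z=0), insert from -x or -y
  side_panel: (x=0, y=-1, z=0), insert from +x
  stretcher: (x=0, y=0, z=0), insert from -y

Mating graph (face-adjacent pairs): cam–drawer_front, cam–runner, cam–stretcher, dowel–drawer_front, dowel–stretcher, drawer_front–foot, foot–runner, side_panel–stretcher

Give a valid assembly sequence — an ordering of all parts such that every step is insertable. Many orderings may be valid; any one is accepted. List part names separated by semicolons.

1. stretcher@(0, 0, 0) [-y clear] — {stretcher}
2. dowel@(0, 0, 1) [-x clear] — {dowel, stretcher}
3. drawer_front@(0, 1, 1) [-z clear] — {dowel, drawer_front, stretcher}
4. foot@(-1, 1, 1) [-x clear] — {dowel, drawer_front, foot, stretcher}
5. side_panel@(0, -1, 0) [+x clear] — {dowel, drawer_front, foot, side_panel, stretcher}
6. cam@(0, 1, 0) [-x clear] — {cam, dowel, drawer_front, foot, side_panel, stretcher}
7. runner@(-1, 1, 0) [-x clear] — {cam, dowel, drawer_front, foot, runner, side_panel, stretcher}

stretcher; dowel; drawer_front; foot; side_panel; cam; runner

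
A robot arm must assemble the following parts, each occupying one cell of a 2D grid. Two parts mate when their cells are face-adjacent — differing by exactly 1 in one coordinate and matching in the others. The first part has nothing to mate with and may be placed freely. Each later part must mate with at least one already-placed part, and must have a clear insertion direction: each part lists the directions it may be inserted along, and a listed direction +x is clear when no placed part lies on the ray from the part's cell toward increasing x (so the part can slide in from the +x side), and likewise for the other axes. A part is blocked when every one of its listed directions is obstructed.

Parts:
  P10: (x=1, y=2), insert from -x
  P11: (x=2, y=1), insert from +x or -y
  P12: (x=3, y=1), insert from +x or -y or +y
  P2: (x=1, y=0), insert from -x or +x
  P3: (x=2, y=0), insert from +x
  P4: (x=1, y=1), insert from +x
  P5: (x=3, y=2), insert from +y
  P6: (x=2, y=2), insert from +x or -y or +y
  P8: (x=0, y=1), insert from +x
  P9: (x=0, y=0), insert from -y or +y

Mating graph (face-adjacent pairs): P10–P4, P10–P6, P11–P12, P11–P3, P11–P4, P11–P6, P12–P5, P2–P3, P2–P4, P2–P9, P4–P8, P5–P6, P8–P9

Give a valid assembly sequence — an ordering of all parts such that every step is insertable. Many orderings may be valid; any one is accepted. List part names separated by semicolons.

P3; P2; P9; P8; P4; P10; P11; P6; P5; P12

1. P3@(2, 0) [+x clear] — {P3}
2. P2@(1, 0) [-x clear] — {P2, P3}
3. P9@(0, 0) [-y clear] — {P2, P3, P9}
4. P8@(0, 1) [+x clear] — {P2, P3, P8, P9}
5. P4@(1, 1) [+x clear] — {P2, P3, P4, P8, P9}
6. P10@(1, 2) [-x clear] — {P10, P2, P3, P4, P8, P9}
7. P11@(2, 1) [+x clear] — {P10, P11, P2, P3, P4, P8, P9}
8. P6@(2, 2) [+x clear] — {P10, P11, P2, P3, P4, P6, P8, P9}
9. P5@(3, 2) [+y clear] — {P10, P11, P2, P3, P4, P5, P6, P8, P9}
10. P12@(3, 1) [+x clear] — {P10, P11, P12, P2, P3, P4, P5, P6, P8, P9}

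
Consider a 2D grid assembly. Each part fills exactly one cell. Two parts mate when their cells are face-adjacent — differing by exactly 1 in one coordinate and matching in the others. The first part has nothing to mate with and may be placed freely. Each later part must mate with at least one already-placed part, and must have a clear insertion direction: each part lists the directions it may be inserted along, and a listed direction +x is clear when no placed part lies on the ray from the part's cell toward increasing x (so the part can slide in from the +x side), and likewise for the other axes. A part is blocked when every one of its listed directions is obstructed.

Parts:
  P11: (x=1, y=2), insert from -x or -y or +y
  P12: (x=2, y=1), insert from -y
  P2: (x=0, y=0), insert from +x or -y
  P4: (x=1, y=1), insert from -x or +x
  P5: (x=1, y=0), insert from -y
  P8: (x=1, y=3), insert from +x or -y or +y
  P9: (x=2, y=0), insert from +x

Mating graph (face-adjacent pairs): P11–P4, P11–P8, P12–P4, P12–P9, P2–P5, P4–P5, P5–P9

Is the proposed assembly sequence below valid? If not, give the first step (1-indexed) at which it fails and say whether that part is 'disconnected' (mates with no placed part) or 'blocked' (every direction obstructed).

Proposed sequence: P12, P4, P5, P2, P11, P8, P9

1. P12@(2, 1) [-y clear] — {P12}
2. P4@(1, 1) [-x clear] — {P12, P4}
3. P5@(1, 0) [-y clear] — {P12, P4, P5}
4. P2@(0, 0) [-y clear] — {P12, P2, P4, P5}
5. P11@(1, 2) [-x clear] — {P11, P12, P2, P4, P5}
6. P8@(1, 3) [+x clear] — {P11, P12, P2, P4, P5, P8}
7. P9@(2, 0) [+x clear] — {P11, P12, P2, P4, P5, P8, P9}

Valid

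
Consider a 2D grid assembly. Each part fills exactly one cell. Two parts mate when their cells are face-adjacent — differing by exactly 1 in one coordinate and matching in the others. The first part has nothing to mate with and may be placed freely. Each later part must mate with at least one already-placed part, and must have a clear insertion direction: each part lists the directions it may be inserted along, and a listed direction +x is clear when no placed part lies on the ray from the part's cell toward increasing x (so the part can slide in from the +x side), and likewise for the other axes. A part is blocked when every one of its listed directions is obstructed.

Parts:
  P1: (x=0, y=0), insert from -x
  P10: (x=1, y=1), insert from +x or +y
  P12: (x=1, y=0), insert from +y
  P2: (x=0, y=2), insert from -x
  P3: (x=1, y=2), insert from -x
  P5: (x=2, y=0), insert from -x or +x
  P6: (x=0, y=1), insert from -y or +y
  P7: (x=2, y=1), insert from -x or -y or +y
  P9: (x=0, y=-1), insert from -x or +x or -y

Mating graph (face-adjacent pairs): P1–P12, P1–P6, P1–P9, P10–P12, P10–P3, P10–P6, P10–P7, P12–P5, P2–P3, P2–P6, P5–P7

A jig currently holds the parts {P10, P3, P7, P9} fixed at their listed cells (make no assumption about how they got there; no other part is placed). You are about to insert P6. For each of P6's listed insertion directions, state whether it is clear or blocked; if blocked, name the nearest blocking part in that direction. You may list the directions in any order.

-y: nearest on ray is P9@(0, -1) ⇒ blocked
+y: ray from P6(0, 1) has no placed part ⇒ clear

+y: clear; -y: blocked by P9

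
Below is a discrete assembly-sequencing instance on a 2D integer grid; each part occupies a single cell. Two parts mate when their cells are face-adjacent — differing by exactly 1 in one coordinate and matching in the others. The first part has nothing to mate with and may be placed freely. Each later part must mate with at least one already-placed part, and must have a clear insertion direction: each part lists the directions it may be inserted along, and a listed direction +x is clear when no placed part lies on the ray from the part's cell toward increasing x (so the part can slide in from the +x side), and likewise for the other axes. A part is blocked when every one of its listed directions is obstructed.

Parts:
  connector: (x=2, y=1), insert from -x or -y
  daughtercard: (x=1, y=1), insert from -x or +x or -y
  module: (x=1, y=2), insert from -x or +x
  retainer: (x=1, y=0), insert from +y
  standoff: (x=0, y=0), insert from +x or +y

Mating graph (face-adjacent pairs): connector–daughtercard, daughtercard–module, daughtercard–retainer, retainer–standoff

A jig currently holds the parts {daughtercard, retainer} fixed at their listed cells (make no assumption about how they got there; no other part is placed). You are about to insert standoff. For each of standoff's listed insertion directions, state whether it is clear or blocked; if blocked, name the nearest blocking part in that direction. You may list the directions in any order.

+x: nearest on ray is retainer@(1, 0) ⇒ blocked
+y: ray from standoff(0, 0) has no placed part ⇒ clear

+x: blocked by retainer; +y: clear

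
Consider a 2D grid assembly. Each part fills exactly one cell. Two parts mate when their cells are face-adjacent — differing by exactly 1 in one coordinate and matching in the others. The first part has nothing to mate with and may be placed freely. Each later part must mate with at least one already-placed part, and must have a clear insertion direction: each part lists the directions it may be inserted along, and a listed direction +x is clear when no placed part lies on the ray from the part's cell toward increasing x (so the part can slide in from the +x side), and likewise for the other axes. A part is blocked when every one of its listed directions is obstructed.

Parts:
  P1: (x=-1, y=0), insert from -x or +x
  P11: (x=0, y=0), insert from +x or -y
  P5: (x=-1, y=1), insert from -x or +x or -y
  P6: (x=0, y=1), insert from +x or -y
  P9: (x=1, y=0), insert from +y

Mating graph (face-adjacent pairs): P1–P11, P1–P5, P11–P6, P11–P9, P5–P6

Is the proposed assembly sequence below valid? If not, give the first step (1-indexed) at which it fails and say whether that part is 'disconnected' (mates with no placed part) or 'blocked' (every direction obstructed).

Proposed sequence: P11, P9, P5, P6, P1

Invalid at step 3 (disconnected)

1. P11@(0, 0) [+x clear] — {P11}
2. P9@(1, 0) [+y clear] — {P11, P9}
3. P5@(-1, 1) — no placed neighbour ⇒ disconnected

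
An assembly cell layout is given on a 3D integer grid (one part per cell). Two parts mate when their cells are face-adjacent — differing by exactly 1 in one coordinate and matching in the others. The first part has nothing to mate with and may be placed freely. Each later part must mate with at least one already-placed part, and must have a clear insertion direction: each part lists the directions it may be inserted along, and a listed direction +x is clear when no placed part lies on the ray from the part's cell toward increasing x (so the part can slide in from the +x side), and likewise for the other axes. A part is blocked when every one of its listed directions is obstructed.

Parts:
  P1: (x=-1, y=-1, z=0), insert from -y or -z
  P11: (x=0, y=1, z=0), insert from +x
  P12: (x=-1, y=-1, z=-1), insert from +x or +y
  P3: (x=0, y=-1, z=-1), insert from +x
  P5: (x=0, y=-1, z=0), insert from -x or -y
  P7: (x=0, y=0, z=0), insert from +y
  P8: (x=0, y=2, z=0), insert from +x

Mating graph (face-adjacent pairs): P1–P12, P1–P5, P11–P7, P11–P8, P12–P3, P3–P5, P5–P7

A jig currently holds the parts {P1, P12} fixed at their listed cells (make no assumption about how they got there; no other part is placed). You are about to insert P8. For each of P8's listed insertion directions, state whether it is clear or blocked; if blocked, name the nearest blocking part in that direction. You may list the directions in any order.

+x: clear

+x: ray from P8(0, 2, 0) has no placed part ⇒ clear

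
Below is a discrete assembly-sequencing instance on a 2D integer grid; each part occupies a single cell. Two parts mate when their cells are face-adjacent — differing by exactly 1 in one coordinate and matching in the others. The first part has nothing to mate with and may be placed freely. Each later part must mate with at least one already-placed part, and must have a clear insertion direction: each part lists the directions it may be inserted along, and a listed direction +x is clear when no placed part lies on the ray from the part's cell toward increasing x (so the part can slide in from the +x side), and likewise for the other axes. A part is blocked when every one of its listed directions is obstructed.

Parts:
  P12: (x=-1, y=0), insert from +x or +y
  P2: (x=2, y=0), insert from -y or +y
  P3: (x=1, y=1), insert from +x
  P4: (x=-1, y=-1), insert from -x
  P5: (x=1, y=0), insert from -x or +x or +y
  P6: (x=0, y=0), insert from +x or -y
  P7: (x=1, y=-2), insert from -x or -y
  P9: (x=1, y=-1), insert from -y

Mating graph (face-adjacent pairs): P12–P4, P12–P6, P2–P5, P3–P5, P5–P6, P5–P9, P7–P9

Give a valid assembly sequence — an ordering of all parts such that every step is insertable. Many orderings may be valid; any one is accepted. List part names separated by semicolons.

1. P12@(-1, 0) [+x clear] — {P12}
2. P6@(0, 0) [+x clear] — {P12, P6}
3. P5@(1, 0) [+x clear] — {P12, P5, P6}
4. P4@(-1, -1) [-x clear] — {P12, P4, P5, P6}
5. P3@(1, 1) [+x clear] — {P12, P3, P4, P5, P6}
6. P9@(1, -1) [-y clear] — {P12, P3, P4, P5, P6, P9}
7. P2@(2, 0) [-y clear] — {P12, P2, P3, P4, P5, P6, P9}
8. P7@(1, -2) [-x clear] — {P12, P2, P3, P4, P5, P6, P7, P9}

P12; P6; P5; P4; P3; P9; P2; P7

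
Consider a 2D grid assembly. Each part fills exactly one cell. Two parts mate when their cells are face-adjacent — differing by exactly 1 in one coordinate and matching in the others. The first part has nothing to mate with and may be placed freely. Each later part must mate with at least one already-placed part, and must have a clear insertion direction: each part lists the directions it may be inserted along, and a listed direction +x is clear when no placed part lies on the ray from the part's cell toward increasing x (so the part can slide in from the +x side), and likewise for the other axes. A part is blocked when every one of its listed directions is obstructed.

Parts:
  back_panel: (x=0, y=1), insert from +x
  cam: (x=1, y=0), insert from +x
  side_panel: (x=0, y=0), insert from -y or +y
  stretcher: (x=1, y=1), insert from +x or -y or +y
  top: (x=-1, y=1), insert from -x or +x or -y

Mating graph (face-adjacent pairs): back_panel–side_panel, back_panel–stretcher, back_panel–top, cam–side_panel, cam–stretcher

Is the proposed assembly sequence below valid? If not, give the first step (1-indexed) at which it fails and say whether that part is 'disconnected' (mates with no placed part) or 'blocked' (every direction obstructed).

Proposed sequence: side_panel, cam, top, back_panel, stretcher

1. side_panel@(0, 0) [-y clear] — {side_panel}
2. cam@(1, 0) [+x clear] — {cam, side_panel}
3. top@(-1, 1) — no placed neighbour ⇒ disconnected

Invalid at step 3 (disconnected)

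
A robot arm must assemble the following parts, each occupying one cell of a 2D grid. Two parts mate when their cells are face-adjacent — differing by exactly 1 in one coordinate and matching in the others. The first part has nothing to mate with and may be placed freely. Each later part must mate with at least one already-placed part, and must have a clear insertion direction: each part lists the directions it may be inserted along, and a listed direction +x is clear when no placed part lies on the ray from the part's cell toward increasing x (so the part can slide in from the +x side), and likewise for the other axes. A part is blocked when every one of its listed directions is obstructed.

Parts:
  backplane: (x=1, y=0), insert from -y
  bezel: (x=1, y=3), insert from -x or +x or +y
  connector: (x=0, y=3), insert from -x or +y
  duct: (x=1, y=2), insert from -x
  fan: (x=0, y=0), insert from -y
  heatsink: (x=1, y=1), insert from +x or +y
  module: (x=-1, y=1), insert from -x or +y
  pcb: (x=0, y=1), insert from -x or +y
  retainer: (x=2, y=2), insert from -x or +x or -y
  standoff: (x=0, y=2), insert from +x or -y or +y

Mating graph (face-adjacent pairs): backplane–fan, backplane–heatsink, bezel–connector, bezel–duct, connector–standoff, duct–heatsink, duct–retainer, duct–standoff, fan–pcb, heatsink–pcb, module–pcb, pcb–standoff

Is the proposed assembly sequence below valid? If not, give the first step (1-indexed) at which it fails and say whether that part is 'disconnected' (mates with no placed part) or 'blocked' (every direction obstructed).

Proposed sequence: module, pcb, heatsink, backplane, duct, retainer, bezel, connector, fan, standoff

Invalid at step 10 (blocked)

1. module@(-1, 1) [-x clear] — {module}
2. pcb@(0, 1) [+y clear] — {module, pcb}
3. heatsink@(1, 1) [+x clear] — {heatsink, module, pcb}
4. backplane@(1, 0) [-y clear] — {backplane, heatsink, module, pcb}
5. duct@(1, 2) [-x clear] — {backplane, duct, heatsink, module, pcb}
6. retainer@(2, 2) [+x clear] — {backplane, duct, heatsink, module, pcb, retainer}
7. bezel@(1, 3) [-x clear] — {backplane, bezel, duct, heatsink, module, pcb, retainer}
8. connector@(0, 3) [-x clear] — {backplane, bezel, connector, duct, heatsink, module, pcb, retainer}
9. fan@(0, 0) [-y clear] — {backplane, bezel, connector, duct, fan, heatsink, module, pcb, retainer}
10. standoff@(0, 2) — +x/-y/+y all obstructed ⇒ blocked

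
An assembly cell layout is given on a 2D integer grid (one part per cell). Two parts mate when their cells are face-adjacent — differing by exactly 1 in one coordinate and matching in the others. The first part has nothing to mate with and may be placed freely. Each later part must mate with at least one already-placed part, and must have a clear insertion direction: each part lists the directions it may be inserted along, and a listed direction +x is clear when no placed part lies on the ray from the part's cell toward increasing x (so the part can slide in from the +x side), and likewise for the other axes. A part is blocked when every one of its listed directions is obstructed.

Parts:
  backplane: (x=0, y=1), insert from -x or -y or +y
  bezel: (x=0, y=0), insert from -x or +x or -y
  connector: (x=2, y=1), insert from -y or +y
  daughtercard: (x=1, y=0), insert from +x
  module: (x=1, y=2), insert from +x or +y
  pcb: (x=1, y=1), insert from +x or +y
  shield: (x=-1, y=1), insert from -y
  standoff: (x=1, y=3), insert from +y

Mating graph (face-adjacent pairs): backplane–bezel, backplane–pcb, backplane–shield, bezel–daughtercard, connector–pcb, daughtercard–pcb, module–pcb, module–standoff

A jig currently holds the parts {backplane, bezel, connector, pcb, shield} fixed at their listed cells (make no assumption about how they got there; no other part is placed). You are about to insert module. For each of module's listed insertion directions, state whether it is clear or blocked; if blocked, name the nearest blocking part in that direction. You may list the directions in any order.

+x: ray from module(1, 2) has no placed part ⇒ clear
+y: ray from module(1, 2) has no placed part ⇒ clear

+x: clear; +y: clear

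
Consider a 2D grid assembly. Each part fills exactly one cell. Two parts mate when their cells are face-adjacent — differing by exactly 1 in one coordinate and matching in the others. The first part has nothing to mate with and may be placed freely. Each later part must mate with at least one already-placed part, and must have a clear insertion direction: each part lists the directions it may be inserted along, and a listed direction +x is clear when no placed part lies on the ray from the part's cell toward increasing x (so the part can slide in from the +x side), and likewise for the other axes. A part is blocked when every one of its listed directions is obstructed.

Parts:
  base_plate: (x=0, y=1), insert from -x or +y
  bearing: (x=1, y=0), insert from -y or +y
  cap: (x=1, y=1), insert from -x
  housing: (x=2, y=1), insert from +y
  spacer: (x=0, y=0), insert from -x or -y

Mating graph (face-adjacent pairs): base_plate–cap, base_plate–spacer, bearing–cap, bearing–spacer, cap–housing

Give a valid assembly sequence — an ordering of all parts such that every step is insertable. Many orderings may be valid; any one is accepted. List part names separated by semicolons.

cap; bearing; housing; spacer; base_plate

1. cap@(1, 1) [-x clear] — {cap}
2. bearing@(1, 0) [-y clear] — {bearing, cap}
3. housing@(2, 1) [+y clear] — {bearing, cap, housing}
4. spacer@(0, 0) [-x clear] — {bearing, cap, housing, spacer}
5. base_plate@(0, 1) [-x clear] — {base_plate, bearing, cap, housing, spacer}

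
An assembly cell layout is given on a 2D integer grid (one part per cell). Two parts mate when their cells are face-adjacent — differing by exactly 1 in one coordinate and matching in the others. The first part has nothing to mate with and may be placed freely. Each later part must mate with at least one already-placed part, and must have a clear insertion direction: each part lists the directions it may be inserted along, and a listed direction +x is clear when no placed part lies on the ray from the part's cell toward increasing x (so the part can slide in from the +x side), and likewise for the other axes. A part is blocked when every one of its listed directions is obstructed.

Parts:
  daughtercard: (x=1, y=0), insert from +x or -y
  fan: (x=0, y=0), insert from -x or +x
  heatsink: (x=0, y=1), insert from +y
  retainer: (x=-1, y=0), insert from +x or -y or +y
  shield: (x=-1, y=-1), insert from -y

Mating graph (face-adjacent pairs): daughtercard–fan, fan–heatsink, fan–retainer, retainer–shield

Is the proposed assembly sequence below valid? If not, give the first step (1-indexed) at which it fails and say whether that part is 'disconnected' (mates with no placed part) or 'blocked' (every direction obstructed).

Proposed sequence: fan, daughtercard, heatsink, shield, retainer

Invalid at step 4 (disconnected)

1. fan@(0, 0) [-x clear] — {fan}
2. daughtercard@(1, 0) [+x clear] — {daughtercard, fan}
3. heatsink@(0, 1) [+y clear] — {daughtercard, fan, heatsink}
4. shield@(-1, -1) — no placed neighbour ⇒ disconnected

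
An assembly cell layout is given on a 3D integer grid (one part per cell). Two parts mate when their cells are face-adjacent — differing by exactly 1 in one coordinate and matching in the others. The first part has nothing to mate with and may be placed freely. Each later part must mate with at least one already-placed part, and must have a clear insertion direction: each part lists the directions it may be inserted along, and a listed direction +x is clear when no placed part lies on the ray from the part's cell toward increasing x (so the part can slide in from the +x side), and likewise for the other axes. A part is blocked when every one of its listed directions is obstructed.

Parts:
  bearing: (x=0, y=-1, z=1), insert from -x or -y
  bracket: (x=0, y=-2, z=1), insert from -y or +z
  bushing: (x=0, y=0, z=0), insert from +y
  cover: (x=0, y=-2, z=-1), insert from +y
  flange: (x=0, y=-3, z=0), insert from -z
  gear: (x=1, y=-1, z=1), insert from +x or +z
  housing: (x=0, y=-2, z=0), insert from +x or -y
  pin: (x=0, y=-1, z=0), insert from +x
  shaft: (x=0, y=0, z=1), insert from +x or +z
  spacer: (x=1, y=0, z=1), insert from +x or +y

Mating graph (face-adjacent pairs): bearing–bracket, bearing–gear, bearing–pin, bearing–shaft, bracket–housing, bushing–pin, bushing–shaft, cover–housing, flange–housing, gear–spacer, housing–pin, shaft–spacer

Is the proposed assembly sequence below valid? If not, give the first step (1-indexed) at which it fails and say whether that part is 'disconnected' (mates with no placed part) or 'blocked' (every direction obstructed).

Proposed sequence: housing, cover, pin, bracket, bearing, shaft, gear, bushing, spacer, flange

Valid

1. housing@(0, -2, 0) [+x clear] — {housing}
2. cover@(0, -2, -1) [+y clear] — {cover, housing}
3. pin@(0, -1, 0) [+x clear] — {cover, housing, pin}
4. bracket@(0, -2, 1) [-y clear] — {bracket, cover, housing, pin}
5. bearing@(0, -1, 1) [-x clear] — {bearing, bracket, cover, housing, pin}
6. shaft@(0, 0, 1) [+x clear] — {bearing, bracket, cover, housing, pin, shaft}
7. gear@(1, -1, 1) [+x clear] — {bearing, bracket, cover, gear, housing, pin, shaft}
8. bushing@(0, 0, 0) [+y clear] — {bearing, bracket, bushing, cover, gear, housing, pin, shaft}
9. spacer@(1, 0, 1) [+x clear] — {bearing, bracket, bushing, cover, gear, housing, pin, shaft, spacer}
10. flange@(0, -3, 0) [-z clear] — {bearing, bracket, bushing, cover, flange, gear, housing, pin, shaft, spacer}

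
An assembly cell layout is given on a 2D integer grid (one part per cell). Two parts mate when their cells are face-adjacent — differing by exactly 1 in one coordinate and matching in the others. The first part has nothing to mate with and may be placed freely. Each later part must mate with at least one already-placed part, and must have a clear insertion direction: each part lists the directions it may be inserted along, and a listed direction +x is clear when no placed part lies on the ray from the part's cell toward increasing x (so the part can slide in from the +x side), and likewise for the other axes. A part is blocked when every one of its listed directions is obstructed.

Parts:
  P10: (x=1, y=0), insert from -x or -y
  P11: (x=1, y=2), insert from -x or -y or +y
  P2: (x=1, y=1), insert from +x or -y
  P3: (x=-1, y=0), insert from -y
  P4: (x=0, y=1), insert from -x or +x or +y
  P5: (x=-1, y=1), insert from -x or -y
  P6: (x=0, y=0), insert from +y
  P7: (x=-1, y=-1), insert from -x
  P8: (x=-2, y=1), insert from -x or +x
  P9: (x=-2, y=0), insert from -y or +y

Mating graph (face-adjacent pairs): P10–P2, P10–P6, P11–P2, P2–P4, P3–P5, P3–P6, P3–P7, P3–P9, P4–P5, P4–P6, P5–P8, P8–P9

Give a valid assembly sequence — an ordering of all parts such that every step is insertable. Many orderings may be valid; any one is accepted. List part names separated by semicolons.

1. P3@(-1, 0) [-y clear] — {P3}
2. P9@(-2, 0) [-y clear] — {P3, P9}
3. P7@(-1, -1) [-x clear] — {P3, P7, P9}
4. P6@(0, 0) [+y clear] — {P3, P6, P7, P9}
5. P4@(0, 1) [-x clear] — {P3, P4, P6, P7, P9}
6. P2@(1, 1) [+x clear] — {P2, P3, P4, P6, P7, P9}
7. P10@(1, 0) [-y clear] — {P10, P2, P3, P4, P6, P7, P9}
8. P5@(-1, 1) [-x clear] — {P10, P2, P3, P4, P5, P6, P7, P9}
9. P11@(1, 2) [-x clear] — {P10, P11, P2, P3, P4, P5, P6, P7, P9}
10. P8@(-2, 1) [-x clear] — {P10, P11, P2, P3, P4, P5, P6, P7, P8, P9}

P3; P9; P7; P6; P4; P2; P10; P5; P11; P8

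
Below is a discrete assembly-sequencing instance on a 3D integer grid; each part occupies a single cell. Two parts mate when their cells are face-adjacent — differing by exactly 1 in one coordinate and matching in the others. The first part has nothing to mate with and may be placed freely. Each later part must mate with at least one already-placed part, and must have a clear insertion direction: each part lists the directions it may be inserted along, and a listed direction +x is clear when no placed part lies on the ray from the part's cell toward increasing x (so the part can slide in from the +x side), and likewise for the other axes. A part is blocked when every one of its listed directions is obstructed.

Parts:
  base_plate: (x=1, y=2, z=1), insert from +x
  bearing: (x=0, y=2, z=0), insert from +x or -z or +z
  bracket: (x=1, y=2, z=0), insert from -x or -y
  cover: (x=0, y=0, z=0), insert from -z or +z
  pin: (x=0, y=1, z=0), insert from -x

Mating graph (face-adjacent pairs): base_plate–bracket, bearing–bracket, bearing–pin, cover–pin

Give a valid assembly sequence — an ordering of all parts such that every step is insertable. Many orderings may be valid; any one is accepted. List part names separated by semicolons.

pin; bearing; bracket; base_plate; cover

1. pin@(0, 1, 0) [-x clear] — {pin}
2. bearing@(0, 2, 0) [+x clear] — {bearing, pin}
3. bracket@(1, 2, 0) [-y clear] — {bearing, bracket, pin}
4. base_plate@(1, 2, 1) [+x clear] — {base_plate, bearing, bracket, pin}
5. cover@(0, 0, 0) [-z clear] — {base_plate, bearing, bracket, cover, pin}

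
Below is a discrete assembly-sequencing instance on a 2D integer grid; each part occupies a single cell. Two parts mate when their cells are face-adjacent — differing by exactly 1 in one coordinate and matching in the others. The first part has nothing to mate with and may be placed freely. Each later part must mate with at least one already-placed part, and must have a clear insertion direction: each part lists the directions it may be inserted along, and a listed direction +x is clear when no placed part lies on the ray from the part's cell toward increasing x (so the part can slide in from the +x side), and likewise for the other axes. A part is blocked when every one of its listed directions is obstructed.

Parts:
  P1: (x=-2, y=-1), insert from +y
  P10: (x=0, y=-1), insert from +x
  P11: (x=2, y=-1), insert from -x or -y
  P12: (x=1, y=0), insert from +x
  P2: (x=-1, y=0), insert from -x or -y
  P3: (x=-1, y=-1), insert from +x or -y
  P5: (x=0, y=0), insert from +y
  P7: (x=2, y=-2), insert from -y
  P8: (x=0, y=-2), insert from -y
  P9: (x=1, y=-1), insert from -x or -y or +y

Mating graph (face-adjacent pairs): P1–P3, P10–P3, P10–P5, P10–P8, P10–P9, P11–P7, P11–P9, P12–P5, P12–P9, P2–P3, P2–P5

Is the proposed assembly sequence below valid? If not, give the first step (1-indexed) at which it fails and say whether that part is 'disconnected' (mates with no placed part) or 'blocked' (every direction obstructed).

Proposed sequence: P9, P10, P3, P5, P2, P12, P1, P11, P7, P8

1. P9@(1, -1) [-x clear] — {P9}
2. P10@(0, -1) — +x all obstructed ⇒ blocked

Invalid at step 2 (blocked)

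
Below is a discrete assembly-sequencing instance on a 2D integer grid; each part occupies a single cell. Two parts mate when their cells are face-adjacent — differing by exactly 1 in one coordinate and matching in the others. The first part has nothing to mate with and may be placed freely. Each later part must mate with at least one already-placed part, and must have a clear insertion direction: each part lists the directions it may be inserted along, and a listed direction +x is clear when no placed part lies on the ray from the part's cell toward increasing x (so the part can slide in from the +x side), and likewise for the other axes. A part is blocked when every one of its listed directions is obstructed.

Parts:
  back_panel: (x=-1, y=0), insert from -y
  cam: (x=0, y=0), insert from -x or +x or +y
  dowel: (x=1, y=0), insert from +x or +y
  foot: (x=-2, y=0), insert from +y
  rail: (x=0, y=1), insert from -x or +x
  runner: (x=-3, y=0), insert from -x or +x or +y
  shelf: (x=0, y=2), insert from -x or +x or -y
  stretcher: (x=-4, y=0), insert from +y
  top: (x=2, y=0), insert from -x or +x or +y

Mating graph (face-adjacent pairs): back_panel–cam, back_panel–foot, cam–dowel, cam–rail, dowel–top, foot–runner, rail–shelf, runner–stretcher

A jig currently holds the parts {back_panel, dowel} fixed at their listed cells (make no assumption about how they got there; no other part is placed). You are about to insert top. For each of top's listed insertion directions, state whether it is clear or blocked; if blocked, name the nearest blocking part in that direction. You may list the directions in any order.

-x: nearest on ray is dowel@(1, 0) ⇒ blocked
+x: ray from top(2, 0) has no placed part ⇒ clear
+y: ray from top(2, 0) has no placed part ⇒ clear

+x: clear; +y: clear; -x: blocked by dowel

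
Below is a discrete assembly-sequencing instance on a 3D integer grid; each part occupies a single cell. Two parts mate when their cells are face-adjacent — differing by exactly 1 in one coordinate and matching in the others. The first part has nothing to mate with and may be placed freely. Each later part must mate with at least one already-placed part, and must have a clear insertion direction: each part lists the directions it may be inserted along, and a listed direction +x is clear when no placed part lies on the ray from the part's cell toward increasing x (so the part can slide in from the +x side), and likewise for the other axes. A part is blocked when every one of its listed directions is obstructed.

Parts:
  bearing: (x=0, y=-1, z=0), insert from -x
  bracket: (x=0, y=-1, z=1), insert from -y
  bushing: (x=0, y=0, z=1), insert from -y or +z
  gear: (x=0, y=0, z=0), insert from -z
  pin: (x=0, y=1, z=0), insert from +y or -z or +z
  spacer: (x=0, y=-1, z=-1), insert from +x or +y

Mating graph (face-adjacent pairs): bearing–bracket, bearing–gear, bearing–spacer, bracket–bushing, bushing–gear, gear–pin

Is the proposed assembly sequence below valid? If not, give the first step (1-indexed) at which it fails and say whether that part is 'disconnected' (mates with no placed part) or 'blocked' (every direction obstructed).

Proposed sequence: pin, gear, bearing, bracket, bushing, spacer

Valid

1. pin@(0, 1, 0) [+y clear] — {pin}
2. gear@(0, 0, 0) [-z clear] — {gear, pin}
3. bearing@(0, -1, 0) [-x clear] — {bearing, gear, pin}
4. bracket@(0, -1, 1) [-y clear] — {bearing, bracket, gear, pin}
5. bushing@(0, 0, 1) [+z clear] — {bearing, bracket, bushing, gear, pin}
6. spacer@(0, -1, -1) [+x clear] — {bearing, bracket, bushing, gear, pin, spacer}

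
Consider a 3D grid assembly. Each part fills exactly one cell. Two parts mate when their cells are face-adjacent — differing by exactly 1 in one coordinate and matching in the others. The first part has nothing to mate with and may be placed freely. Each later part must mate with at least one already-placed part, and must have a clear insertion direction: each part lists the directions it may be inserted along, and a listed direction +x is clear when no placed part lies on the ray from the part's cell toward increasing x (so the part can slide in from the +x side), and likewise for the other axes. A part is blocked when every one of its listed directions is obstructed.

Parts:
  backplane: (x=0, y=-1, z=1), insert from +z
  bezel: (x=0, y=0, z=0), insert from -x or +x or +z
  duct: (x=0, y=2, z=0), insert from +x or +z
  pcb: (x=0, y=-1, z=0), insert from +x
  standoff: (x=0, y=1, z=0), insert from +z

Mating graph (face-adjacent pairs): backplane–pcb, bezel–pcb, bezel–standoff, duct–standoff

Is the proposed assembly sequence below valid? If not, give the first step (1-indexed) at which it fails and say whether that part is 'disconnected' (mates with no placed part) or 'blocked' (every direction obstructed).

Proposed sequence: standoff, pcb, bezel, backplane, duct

Invalid at step 2 (disconnected)

1. standoff@(0, 1, 0) [+z clear] — {standoff}
2. pcb@(0, -1, 0) — no placed neighbour ⇒ disconnected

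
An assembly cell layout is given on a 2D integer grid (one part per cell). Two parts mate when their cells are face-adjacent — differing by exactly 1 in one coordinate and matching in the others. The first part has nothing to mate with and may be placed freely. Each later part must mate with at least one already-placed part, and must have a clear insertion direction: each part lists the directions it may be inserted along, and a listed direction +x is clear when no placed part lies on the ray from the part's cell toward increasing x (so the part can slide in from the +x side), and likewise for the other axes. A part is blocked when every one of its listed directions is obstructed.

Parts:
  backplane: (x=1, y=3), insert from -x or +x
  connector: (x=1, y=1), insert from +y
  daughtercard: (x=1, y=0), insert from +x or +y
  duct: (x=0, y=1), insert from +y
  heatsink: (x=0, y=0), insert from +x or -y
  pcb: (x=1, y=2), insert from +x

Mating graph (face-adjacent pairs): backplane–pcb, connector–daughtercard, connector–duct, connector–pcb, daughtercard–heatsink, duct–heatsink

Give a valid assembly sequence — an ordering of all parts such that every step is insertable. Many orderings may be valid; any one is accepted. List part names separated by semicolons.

1. heatsink@(0, 0) [+x clear] — {heatsink}
2. daughtercard@(1, 0) [+x clear] — {daughtercard, heatsink}
3. connector@(1, 1) [+y clear] — {connector, daughtercard, heatsink}
4. pcb@(1, 2) [+x clear] — {connector, daughtercard, heatsink, pcb}
5. duct@(0, 1) [+y clear] — {connector, daughtercard, duct, heatsink, pcb}
6. backplane@(1, 3) [-x clear] — {backplane, connector, daughtercard, duct, heatsink, pcb}

heatsink; daughtercard; connector; pcb; duct; backplane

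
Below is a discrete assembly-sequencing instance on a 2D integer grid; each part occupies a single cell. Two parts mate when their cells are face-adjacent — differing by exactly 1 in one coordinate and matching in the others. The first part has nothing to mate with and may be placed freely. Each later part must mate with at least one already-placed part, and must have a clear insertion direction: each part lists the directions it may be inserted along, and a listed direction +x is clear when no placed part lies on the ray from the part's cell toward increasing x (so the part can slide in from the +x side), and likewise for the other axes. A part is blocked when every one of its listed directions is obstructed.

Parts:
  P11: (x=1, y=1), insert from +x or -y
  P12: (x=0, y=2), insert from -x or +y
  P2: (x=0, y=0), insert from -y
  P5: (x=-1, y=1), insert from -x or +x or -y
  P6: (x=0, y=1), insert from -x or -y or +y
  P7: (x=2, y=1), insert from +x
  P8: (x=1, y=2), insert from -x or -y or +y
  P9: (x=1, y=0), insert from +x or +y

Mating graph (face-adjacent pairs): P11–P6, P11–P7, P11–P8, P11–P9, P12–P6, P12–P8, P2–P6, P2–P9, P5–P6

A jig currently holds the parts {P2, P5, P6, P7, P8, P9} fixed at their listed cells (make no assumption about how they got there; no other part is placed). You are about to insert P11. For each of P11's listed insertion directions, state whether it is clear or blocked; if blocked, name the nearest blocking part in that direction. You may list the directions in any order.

+x: blocked by P7; -y: blocked by P9

+x: nearest on ray is P7@(2, 1) ⇒ blocked
-y: nearest on ray is P9@(1, 0) ⇒ blocked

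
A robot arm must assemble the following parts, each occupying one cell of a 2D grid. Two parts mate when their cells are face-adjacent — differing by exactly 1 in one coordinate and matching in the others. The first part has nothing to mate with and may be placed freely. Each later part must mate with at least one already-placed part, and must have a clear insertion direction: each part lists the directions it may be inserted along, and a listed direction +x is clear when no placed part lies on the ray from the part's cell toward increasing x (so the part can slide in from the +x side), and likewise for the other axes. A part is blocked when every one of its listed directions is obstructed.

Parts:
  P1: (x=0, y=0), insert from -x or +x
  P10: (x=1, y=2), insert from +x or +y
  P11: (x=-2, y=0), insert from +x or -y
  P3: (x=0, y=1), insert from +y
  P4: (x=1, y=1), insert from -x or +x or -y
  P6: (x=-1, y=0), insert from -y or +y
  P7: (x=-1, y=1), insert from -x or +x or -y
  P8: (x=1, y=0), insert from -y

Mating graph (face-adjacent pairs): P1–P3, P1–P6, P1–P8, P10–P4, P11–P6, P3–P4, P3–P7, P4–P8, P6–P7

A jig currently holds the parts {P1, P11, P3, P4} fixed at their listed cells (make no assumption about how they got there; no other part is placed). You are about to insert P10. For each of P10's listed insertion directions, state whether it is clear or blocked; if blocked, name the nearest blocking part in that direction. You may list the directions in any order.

+x: ray from P10(1, 2) has no placed part ⇒ clear
+y: ray from P10(1, 2) has no placed part ⇒ clear

+x: clear; +y: clear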